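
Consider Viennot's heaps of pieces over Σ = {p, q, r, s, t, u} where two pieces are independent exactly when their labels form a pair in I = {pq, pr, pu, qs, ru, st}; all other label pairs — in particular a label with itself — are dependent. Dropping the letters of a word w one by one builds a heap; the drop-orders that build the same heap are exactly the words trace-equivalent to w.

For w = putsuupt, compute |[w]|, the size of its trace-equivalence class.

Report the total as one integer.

#0=p has no predecessor
#1=u has no predecessor
#2=t depends on [0:p, 1:u]
#3=s depends on [0:p, 1:u]
#4=u depends on [2:t, 3:s]
#5=u depends on [4:u]
#6=p depends on [2:t, 3:s]
#7=t depends on [5:u, 6:p]
sources: [0:p, 1:u]
N(rest) = Σ N(rest − s) over sources s of rest; N(one piece) = 1:
  size 1 → [7]=1
  size 2 → [5,7]=1  [6,7]=1
  size 3 → [4,5,7]=1  [5,6,7]=2
  size 4 → [4,5,6,7]=3
  size 5 → [2,4,5,6,7]=3  [3,4,5,6,7]=3
  size 6 → [2,3,4,5,6,7]=6
  first=0(p) contributes 6
  first=1(u) contributes 6
|[w]| = 12

12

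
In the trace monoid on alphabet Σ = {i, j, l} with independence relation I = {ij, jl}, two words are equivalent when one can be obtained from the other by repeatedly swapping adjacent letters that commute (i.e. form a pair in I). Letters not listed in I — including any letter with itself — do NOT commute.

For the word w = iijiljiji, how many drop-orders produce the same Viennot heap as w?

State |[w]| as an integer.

84

#0=i has no predecessor
#1=i depends on [0:i]
#2=j has no predecessor
#3=i depends on [1:i]
#4=l depends on [3:i]
#5=j depends on [2:j]
#6=i depends on [4:l]
#7=j depends on [5:j]
#8=i depends on [6:i]
sources: [0:i, 2:j]
N(rest) = Σ N(rest − s) over sources s of rest; N(one piece) = 1:
  size 1 → [7]=1  [8]=1
  size 2 → [5,7]=1  [6,8]=1  [7,8]=2
  size 3 → [2,5,7]=1  [4,6,8]=1  [5,7,8]=3  [6,7,8]=3
  size 4 → [2,5,7,8]=4  [3,4,6,8]=1  [4,6,7,8]=4  [5,6,7,8]=6
  size 5 → [1,3,4,6,8]=1  [2,5,6,7,8]=10  [3,4,6,7,8]=5  [4,5,6,7,8]=10
  size 6 → [0,1,3,4,6,8]=1  [1,3,4,6,7,8]=6  [2,4,5,6,7,8]=20  [3,4,5,6,7,8]=15
  size 7 → [0,1,3,4,6,7,8]=7  [1,3,4,5,6,7,8]=21  [2,3,4,5,6,7,8]=35
  first=0(i) contributes 56
  first=2(j) contributes 28
|[w]| = 84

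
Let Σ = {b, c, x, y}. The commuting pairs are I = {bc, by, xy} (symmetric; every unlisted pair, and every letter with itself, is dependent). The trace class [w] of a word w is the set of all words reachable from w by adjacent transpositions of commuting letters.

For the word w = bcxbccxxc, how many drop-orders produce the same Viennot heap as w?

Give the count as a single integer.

6

drop 0:b onto floor
drop 1:c onto floor
drop 2:x onto {0:b, 1:c}
drop 3:b onto {2:x}
drop 4:c onto {2:x}
drop 5:c onto {4:c}
drop 6:x onto {3:b, 5:c}
drop 7:x onto {6:x}
drop 8:c onto {7:x}
ground layer = {0:b, 1:c}
drop-orders for the pieces not yet dropped (sum over which currently-grounded one goes next):
  1 to go: {8} 1
  2 to go: {7,8} 1
  3 to go: {6,7,8} 1
  4 to go: {3,6,7,8} 1  {5,6,7,8} 1
  5 to go: {3,5,6,7,8} 2  {4,5,6,7,8} 1
  6 to go: {3,4,5,6,7,8} 3
  7 to go: {2,3,4,5,6,7,8} 3
  if 0:b drops first: 3 orders
  if 1:c drops first: 3 orders
heap linearizations: 6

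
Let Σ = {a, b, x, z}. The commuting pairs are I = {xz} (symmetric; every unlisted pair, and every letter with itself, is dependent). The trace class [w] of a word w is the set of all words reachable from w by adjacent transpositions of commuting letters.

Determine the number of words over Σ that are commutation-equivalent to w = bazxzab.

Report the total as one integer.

3

piece 0:b — minimal
piece 1:a rests on {0:b}
piece 2:z rests on {1:a}
piece 3:x rests on {1:a}
piece 4:z rests on {2:z}
piece 5:a rests on {3:x, 4:z}
piece 6:b rests on {5:a}
minimal pieces: {0:b}
ways to finish when only these pieces remain (= sum over removing one remaining piece with nothing left below it):
  1 left: {6}→1
  2 left: {5,6}→1
  3 left: {3,5,6}→1  {4,5,6}→1
  4 left: {2,4,5,6}→1  {3,4,5,6}→2
  5 left: {2,3,4,5,6}→3
  placing 0:b first → 3 extensions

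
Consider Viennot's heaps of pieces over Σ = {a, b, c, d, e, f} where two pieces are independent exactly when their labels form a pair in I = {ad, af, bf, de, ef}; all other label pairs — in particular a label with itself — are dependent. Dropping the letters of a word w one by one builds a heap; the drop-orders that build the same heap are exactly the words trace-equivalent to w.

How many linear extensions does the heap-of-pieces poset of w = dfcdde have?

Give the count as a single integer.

piece 0:d — minimal
piece 1:f rests on {0:d}
piece 2:c rests on {1:f}
piece 3:d rests on {2:c}
piece 4:d rests on {3:d}
piece 5:e rests on {2:c}
minimal pieces: {0:d}
ways to finish when only these pieces remain (= sum over removing one remaining piece with nothing left below it):
  1 left: {4}→1  {5}→1
  2 left: {3,4}→1  {4,5}→2
  3 left: {3,4,5}→3
  4 left: {2,3,4,5}→3
  placing 0:d first → 3 extensions

3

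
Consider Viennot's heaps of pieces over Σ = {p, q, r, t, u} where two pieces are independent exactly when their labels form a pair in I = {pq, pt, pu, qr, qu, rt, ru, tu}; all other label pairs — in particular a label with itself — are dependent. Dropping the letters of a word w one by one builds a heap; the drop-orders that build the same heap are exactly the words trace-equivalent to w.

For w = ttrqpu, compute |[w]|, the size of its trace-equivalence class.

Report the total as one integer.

drop 0:t onto floor
drop 1:t onto {0:t}
drop 2:r onto floor
drop 3:q onto {1:t}
drop 4:p onto {2:r}
drop 5:u onto floor
ground layer = {0:t, 2:r, 5:u}
drop-orders for the pieces not yet dropped (sum over which currently-grounded one goes next):
  1 to go: {3} 1  {4} 1  {5} 1
  2 to go: {1,3} 1  {2,4} 1  {3,4} 2  {3,5} 2  {4,5} 2
  3 to go: {0,1,3} 1  {1,3,4} 3  {1,3,5} 3  {2,3,4} 3  {2,4,5} 3  {3,4,5} 6
  4 to go: {0,1,3,4} 4  {0,1,3,5} 4  {1,2,3,4} 6  {1,3,4,5} 12  {2,3,4,5} 12
  if 0:t drops first: 30 orders
  if 2:r drops first: 20 orders
  if 5:u drops first: 10 orders
heap linearizations: 60

60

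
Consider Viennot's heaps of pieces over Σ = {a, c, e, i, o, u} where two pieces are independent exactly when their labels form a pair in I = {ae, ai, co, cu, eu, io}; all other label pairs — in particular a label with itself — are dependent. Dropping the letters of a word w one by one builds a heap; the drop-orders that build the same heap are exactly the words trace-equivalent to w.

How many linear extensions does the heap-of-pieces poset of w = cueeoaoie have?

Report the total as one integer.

16

0(c) covers ∅
1(u) covers ∅
2(e) covers 0:c
3(e) covers 2:e
4(o) covers 1:u, 3:e
5(a) covers 4:o
6(o) covers 5:a
7(i) covers 1:u, 3:e
8(e) covers 6:o, 7:i
floor of heap: 0:c, 1:u
completions by unplaced set U, small U first (add the entries for U minus each lowest piece of U):
  |U|=1: {8}:1
  |U|=2: {6,8}:1  {7,8}:1
  |U|=3: {5,6,8}:1  {6,7,8}:2
  |U|=4: {4,5,6,8}:1  {5,6,7,8}:3
  |U|=5: {4,5,6,7,8}:4
  |U|=6: {1,4,5,6,7,8}:4  {3,4,5,6,7,8}:4
  |U|=7: {1,3,4,5,6,7,8}:8  {2,3,4,5,6,7,8}:4
  start at 0(c): 12
  start at 1(u): 4
sum over floor = 16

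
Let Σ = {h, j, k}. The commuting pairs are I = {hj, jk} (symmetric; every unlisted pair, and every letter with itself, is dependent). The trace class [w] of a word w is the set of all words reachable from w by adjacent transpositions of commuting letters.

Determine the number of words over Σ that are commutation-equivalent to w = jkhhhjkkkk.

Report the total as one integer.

piece 0:j — minimal
piece 1:k — minimal
piece 2:h rests on {1:k}
piece 3:h rests on {2:h}
piece 4:h rests on {3:h}
piece 5:j rests on {0:j}
piece 6:k rests on {4:h}
piece 7:k rests on {6:k}
piece 8:k rests on {7:k}
piece 9:k rests on {8:k}
minimal pieces: {0:j, 1:k}
ways to finish when only these pieces remain (= sum over removing one remaining piece with nothing left below it):
  1 left: {5}→1  {9}→1
  2 left: {0,5}→1  {5,9}→2  {8,9}→1
  3 left: {0,5,9}→3  {5,8,9}→3  {7,8,9}→1
  4 left: {0,5,8,9}→6  {5,7,8,9}→4  {6,7,8,9}→1
  5 left: {0,5,7,8,9}→10  {4,6,7,8,9}→1  {5,6,7,8,9}→5
  6 left: {0,5,6,7,8,9}→15  {3,4,6,7,8,9}→1  {4,5,6,7,8,9}→6
  7 left: {0,4,5,6,7,8,9}→21  {2,3,4,6,7,8,9}→1  {3,4,5,6,7,8,9}→7
  8 left: {0,3,4,5,6,7,8,9}→28  {1,2,3,4,6,7,8,9}→1  {2,3,4,5,6,7,8,9}→8
  placing 0:j first → 9 extensions
  placing 1:k first → 36 extensions
total linear extensions = 45

45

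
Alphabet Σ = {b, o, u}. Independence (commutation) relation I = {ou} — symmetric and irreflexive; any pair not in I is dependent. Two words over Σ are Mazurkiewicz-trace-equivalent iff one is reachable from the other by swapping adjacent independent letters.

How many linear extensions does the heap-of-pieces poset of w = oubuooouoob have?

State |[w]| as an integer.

42

#0=o has no predecessor
#1=u has no predecessor
#2=b depends on [0:o, 1:u]
#3=u depends on [2:b]
#4=o depends on [2:b]
#5=o depends on [4:o]
#6=o depends on [5:o]
#7=u depends on [3:u]
#8=o depends on [6:o]
#9=o depends on [8:o]
#10=b depends on [7:u, 9:o]
sources: [0:o, 1:u]
N(rest) = Σ N(rest − s) over sources s of rest; N(one piece) = 1:
  size 1 → [10]=1
  size 2 → [7,10]=1  [9,10]=1
  size 3 → [3,7,10]=1  [7,9,10]=2  [8,9,10]=1
  size 4 → [3,7,9,10]=3  [6,8,9,10]=1  [7,8,9,10]=3
  size 5 → [3,7,8,9,10]=6  [5,6,8,9,10]=1  [6,7,8,9,10]=4
  size 6 → [3,6,7,8,9,10]=10  [4,5,6,8,9,10]=1  [5,6,7,8,9,10]=5
  size 7 → [3,5,6,7,8,9,10]=15  [4,5,6,7,8,9,10]=6
  size 8 → [3,4,5,6,7,8,9,10]=21
  size 9 → [2,3,4,5,6,7,8,9,10]=21
  first=0(o) contributes 21
  first=1(u) contributes 21
|[w]| = 42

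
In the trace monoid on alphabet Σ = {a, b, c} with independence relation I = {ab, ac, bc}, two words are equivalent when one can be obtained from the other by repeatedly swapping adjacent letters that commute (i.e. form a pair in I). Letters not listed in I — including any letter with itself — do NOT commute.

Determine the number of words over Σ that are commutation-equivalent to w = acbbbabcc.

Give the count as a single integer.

#0=a has no predecessor
#1=c has no predecessor
#2=b has no predecessor
#3=b depends on [2:b]
#4=b depends on [3:b]
#5=a depends on [0:a]
#6=b depends on [4:b]
#7=c depends on [1:c]
#8=c depends on [7:c]
sources: [0:a, 1:c, 2:b]
N(rest) = Σ N(rest − s) over sources s of rest; N(one piece) = 1:
  size 1 → [5]=1  [6]=1  [8]=1
  size 2 → [0,5]=1  [4,6]=1  [5,6]=2  [5,8]=2  [6,8]=2  [7,8]=1
  size 3 → [0,5,6]=3  [0,5,8]=3  [1,7,8]=1  [3,4,6]=1  [4,5,6]=3  [4,6,8]=3  [5,6,8]=6  [5,7,8]=3  [6,7,8]=3
  size 4 → [0,4,5,6]=6  [0,5,6,8]=12  [0,5,7,8]=6  [1,5,7,8]=4  [1,6,7,8]=4  [2,3,4,6]=1  [3,4,5,6]=4  [3,4,6,8]=4  [4,5,6,8]=12  [4,6,7,8]=6  [5,6,7,8]=12
  size 5 → [0,1,5,7,8]=10  [0,3,4,5,6]=10  [0,4,5,6,8]=30  [0,5,6,7,8]=30  [1,4,6,7,8]=10  [1,5,6,7,8]=20  [2,3,4,5,6]=5  [2,3,4,6,8]=5  [3,4,5,6,8]=20  [3,4,6,7,8]=10  [4,5,6,7,8]=30
  size 6 → [0,1,5,6,7,8]=60  [0,2,3,4,5,6]=15  [0,3,4,5,6,8]=60  [0,4,5,6,7,8]=90  [1,3,4,6,7,8]=20  [1,4,5,6,7,8]=60  [2,3,4,5,6,8]=30  [2,3,4,6,7,8]=15  [3,4,5,6,7,8]=60
  size 7 → [0,1,4,5,6,7,8]=210  [0,2,3,4,5,6,8]=105  [0,3,4,5,6,7,8]=210  [1,2,3,4,6,7,8]=35  [1,3,4,5,6,7,8]=140  [2,3,4,5,6,7,8]=105
  first=0(a) contributes 280
  first=1(c) contributes 420
  first=2(b) contributes 560
|[w]| = 1260

1260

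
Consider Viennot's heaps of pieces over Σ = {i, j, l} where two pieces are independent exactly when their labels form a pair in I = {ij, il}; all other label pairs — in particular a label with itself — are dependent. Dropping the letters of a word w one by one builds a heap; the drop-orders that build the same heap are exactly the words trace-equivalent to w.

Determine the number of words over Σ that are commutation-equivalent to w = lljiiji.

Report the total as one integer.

35

piece 0:l — minimal
piece 1:l rests on {0:l}
piece 2:j rests on {1:l}
piece 3:i — minimal
piece 4:i rests on {3:i}
piece 5:j rests on {2:j}
piece 6:i rests on {4:i}
minimal pieces: {0:l, 3:i}
ways to finish when only these pieces remain (= sum over removing one remaining piece with nothing left below it):
  1 left: {5}→1  {6}→1
  2 left: {2,5}→1  {4,6}→1  {5,6}→2
  3 left: {1,2,5}→1  {2,5,6}→3  {3,4,6}→1  {4,5,6}→3
  4 left: {0,1,2,5}→1  {1,2,5,6}→4  {2,4,5,6}→6  {3,4,5,6}→4
  5 left: {0,1,2,5,6}→5  {1,2,4,5,6}→10  {2,3,4,5,6}→10
  placing 0:l first → 20 extensions
  placing 3:i first → 15 extensions
total linear extensions = 35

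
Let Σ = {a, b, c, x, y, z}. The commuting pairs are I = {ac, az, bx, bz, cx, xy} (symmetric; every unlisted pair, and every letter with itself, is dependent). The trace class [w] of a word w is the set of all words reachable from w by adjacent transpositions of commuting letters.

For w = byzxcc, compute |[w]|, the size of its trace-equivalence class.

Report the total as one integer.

drop 0:b onto floor
drop 1:y onto {0:b}
drop 2:z onto {1:y}
drop 3:x onto {2:z}
drop 4:c onto {2:z}
drop 5:c onto {4:c}
ground layer = {0:b}
drop-orders for the pieces not yet dropped (sum over which currently-grounded one goes next):
  1 to go: {3} 1  {5} 1
  2 to go: {3,5} 2  {4,5} 1
  3 to go: {3,4,5} 3
  4 to go: {2,3,4,5} 3
  if 0:b drops first: 3 orders

3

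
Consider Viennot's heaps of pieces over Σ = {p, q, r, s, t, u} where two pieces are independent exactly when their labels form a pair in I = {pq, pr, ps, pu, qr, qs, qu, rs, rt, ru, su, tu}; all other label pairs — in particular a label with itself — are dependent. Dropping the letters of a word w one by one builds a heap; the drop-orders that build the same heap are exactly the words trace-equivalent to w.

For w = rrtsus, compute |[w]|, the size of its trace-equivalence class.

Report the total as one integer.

0(r) covers ∅
1(r) covers 0:r
2(t) covers ∅
3(s) covers 2:t
4(u) covers ∅
5(s) covers 3:s
floor of heap: 0:r, 2:t, 4:u
completions by unplaced set U, small U first (add the entries for U minus each lowest piece of U):
  |U|=1: {1}:1  {4}:1  {5}:1
  |U|=2: {0,1}:1  {1,4}:2  {1,5}:2  {3,5}:1  {4,5}:2
  |U|=3: {0,1,4}:3  {0,1,5}:3  {1,3,5}:3  {1,4,5}:6  {2,3,5}:1  {3,4,5}:3
  |U|=4: {0,1,3,5}:6  {0,1,4,5}:12  {1,2,3,5}:4  {1,3,4,5}:12  {2,3,4,5}:4
  start at 0(r): 20
  start at 2(t): 30
  start at 4(u): 10
sum over floor = 60

60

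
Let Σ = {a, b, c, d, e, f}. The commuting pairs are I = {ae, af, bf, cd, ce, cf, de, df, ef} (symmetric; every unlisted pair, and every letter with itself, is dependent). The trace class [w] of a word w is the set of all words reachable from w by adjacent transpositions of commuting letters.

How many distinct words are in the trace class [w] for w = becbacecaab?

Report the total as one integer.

0(b) covers ∅
1(e) covers 0:b
2(c) covers 0:b
3(b) covers 1:e, 2:c
4(a) covers 3:b
5(c) covers 4:a
6(e) covers 3:b
7(c) covers 5:c
8(a) covers 7:c
9(a) covers 8:a
10(b) covers 6:e, 9:a
floor of heap: 0:b
completions by unplaced set U, small U first (add the entries for U minus each lowest piece of U):
  |U|=1: {10}:1
  |U|=2: {6,10}:1  {9,10}:1
  |U|=3: {6,9,10}:2  {8,9,10}:1
  |U|=4: {6,8,9,10}:3  {7,8,9,10}:1
  |U|=5: {5,7,8,9,10}:1  {6,7,8,9,10}:4
  |U|=6: {4,5,7,8,9,10}:1  {5,6,7,8,9,10}:5
  |U|=7: {4,5,6,7,8,9,10}:6
  |U|=8: {3,4,5,6,7,8,9,10}:6
  |U|=9: {1,3,4,5,6,7,8,9,10}:6  {2,3,4,5,6,7,8,9,10}:6
  start at 0(b): 12

12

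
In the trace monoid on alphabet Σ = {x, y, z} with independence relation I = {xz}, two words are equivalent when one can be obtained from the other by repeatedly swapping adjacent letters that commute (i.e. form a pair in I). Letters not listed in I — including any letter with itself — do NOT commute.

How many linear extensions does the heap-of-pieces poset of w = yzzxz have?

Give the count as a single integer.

0(y) covers ∅
1(z) covers 0:y
2(z) covers 1:z
3(x) covers 0:y
4(z) covers 2:z
floor of heap: 0:y
completions by unplaced set U, small U first (add the entries for U minus each lowest piece of U):
  |U|=1: {3}:1  {4}:1
  |U|=2: {2,4}:1  {3,4}:2
  |U|=3: {1,2,4}:1  {2,3,4}:3
  start at 0(y): 4

4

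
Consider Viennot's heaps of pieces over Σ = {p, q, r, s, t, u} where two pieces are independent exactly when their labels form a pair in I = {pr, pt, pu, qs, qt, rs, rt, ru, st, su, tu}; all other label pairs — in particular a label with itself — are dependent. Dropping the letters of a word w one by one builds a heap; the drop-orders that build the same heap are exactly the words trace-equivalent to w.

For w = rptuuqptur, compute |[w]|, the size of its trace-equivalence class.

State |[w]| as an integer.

drop 0:r onto floor
drop 1:p onto floor
drop 2:t onto floor
drop 3:u onto floor
drop 4:u onto {3:u}
drop 5:q onto {0:r, 1:p, 4:u}
drop 6:p onto {5:q}
drop 7:t onto {2:t}
drop 8:u onto {5:q}
drop 9:r onto {5:q}
ground layer = {0:r, 1:p, 2:t, 3:u}
drop-orders for the pieces not yet dropped (sum over which currently-grounded one goes next):
  1 to go: {6} 1  {7} 1  {8} 1  {9} 1
  2 to go: {2,7} 1  {6,7} 2  {6,8} 2  {6,9} 2  {7,8} 2  {7,9} 2  {8,9} 2
  3 to go: {2,6,7} 3  {2,7,8} 3  {2,7,9} 3  {6,7,8} 6  {6,7,9} 6  {6,8,9} 6  {7,8,9} 6
  4 to go: {2,6,7,8} 12  {2,6,7,9} 12  {2,7,8,9} 12  {5,6,8,9} 6  {6,7,8,9} 24
  5 to go: {0,5,6,8,9} 6  {1,5,6,8,9} 6  {2,6,7,8,9} 60  {4,5,6,8,9} 6  {5,6,7,8,9} 30
  6 to go: {0,1,5,6,8,9} 12  {0,4,5,6,8,9} 12  {0,5,6,7,8,9} 36  {1,4,5,6,8,9} 12  {1,5,6,7,8,9} 36  {2,5,6,7,8,9} 90  {3,4,5,6,8,9} 6  {4,5,6,7,8,9} 36
  7 to go: {0,1,4,5,6,8,9} 36  {0,1,5,6,7,8,9} 84  {0,2,5,6,7,8,9} 126  {0,3,4,5,6,8,9} 18  {0,4,5,6,7,8,9} 84  {1,2,5,6,7,8,9} 126  {1,3,4,5,6,8,9} 18  {1,4,5,6,7,8,9} 84  {2,4,5,6,7,8,9} 126  {3,4,5,6,7,8,9} 42
  8 to go: {0,1,2,5,6,7,8,9} 336  {0,1,3,4,5,6,8,9} 72  {0,1,4,5,6,7,8,9} 288  {0,2,4,5,6,7,8,9} 336  {0,3,4,5,6,7,8,9} 144  {1,2,4,5,6,7,8,9} 336  {1,3,4,5,6,7,8,9} 144  {2,3,4,5,6,7,8,9} 168
  if 0:r drops first: 648 orders
  if 1:p drops first: 648 orders
  if 2:t drops first: 648 orders
  if 3:u drops first: 1296 orders
heap linearizations: 3240

3240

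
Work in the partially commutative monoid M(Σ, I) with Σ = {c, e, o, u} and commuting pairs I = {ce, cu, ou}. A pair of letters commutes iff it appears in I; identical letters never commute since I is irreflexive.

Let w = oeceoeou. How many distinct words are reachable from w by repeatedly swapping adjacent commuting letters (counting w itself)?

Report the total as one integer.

6

0(o) covers ∅
1(e) covers 0:o
2(c) covers 0:o
3(e) covers 1:e
4(o) covers 2:c, 3:e
5(e) covers 4:o
6(o) covers 5:e
7(u) covers 5:e
floor of heap: 0:o
completions by unplaced set U, small U first (add the entries for U minus each lowest piece of U):
  |U|=1: {6}:1  {7}:1
  |U|=2: {6,7}:2
  |U|=3: {5,6,7}:2
  |U|=4: {4,5,6,7}:2
  |U|=5: {2,4,5,6,7}:2  {3,4,5,6,7}:2
  |U|=6: {1,3,4,5,6,7}:2  {2,3,4,5,6,7}:4
  start at 0(o): 6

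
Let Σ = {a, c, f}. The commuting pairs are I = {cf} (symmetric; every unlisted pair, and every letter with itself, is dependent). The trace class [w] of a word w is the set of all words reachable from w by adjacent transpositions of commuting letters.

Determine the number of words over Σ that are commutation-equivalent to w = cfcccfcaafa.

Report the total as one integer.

drop 0:c onto floor
drop 1:f onto floor
drop 2:c onto {0:c}
drop 3:c onto {2:c}
drop 4:c onto {3:c}
drop 5:f onto {1:f}
drop 6:c onto {4:c}
drop 7:a onto {5:f, 6:c}
drop 8:a onto {7:a}
drop 9:f onto {8:a}
drop 10:a onto {9:f}
ground layer = {0:c, 1:f}
drop-orders for the pieces not yet dropped (sum over which currently-grounded one goes next):
  1 to go: {10} 1
  2 to go: {9,10} 1
  3 to go: {8,9,10} 1
  4 to go: {7,8,9,10} 1
  5 to go: {5,7,8,9,10} 1  {6,7,8,9,10} 1
  6 to go: {1,5,7,8,9,10} 1  {4,6,7,8,9,10} 1  {5,6,7,8,9,10} 2
  7 to go: {1,5,6,7,8,9,10} 3  {3,4,6,7,8,9,10} 1  {4,5,6,7,8,9,10} 3
  8 to go: {1,4,5,6,7,8,9,10} 6  {2,3,4,6,7,8,9,10} 1  {3,4,5,6,7,8,9,10} 4
  9 to go: {0,2,3,4,6,7,8,9,10} 1  {1,3,4,5,6,7,8,9,10} 10  {2,3,4,5,6,7,8,9,10} 5
  if 0:c drops first: 15 orders
  if 1:f drops first: 6 orders
heap linearizations: 21

21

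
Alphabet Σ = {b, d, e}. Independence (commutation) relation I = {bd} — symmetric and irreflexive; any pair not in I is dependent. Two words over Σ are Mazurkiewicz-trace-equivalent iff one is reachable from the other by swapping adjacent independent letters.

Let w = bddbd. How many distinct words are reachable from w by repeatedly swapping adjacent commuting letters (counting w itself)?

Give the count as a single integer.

#0=b has no predecessor
#1=d has no predecessor
#2=d depends on [1:d]
#3=b depends on [0:b]
#4=d depends on [2:d]
sources: [0:b, 1:d]
N(rest) = Σ N(rest − s) over sources s of rest; N(one piece) = 1:
  size 1 → [3]=1  [4]=1
  size 2 → [0,3]=1  [2,4]=1  [3,4]=2
  size 3 → [0,3,4]=3  [1,2,4]=1  [2,3,4]=3
  first=0(b) contributes 4
  first=1(d) contributes 6
|[w]| = 10

10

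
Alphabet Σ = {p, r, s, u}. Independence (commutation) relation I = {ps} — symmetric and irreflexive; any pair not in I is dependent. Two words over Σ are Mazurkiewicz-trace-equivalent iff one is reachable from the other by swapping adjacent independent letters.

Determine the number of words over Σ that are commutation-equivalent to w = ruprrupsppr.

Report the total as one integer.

drop 0:r onto floor
drop 1:u onto {0:r}
drop 2:p onto {1:u}
drop 3:r onto {2:p}
drop 4:r onto {3:r}
drop 5:u onto {4:r}
drop 6:p onto {5:u}
drop 7:s onto {5:u}
drop 8:p onto {6:p}
drop 9:p onto {8:p}
drop 10:r onto {7:s, 9:p}
ground layer = {0:r}
drop-orders for the pieces not yet dropped (sum over which currently-grounded one goes next):
  1 to go: {10} 1
  2 to go: {7,10} 1  {9,10} 1
  3 to go: {7,9,10} 2  {8,9,10} 1
  4 to go: {6,8,9,10} 1  {7,8,9,10} 3
  5 to go: {6,7,8,9,10} 4
  6 to go: {5,6,7,8,9,10} 4
  7 to go: {4,5,6,7,8,9,10} 4
  8 to go: {3,4,5,6,7,8,9,10} 4
  9 to go: {2,3,4,5,6,7,8,9,10} 4
  if 0:r drops first: 4 orders

4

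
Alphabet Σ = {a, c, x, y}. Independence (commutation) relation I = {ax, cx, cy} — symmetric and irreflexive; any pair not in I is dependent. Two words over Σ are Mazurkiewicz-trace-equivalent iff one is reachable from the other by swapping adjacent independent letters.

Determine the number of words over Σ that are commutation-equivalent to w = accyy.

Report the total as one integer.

6

#0=a has no predecessor
#1=c depends on [0:a]
#2=c depends on [1:c]
#3=y depends on [0:a]
#4=y depends on [3:y]
sources: [0:a]
N(rest) = Σ N(rest − s) over sources s of rest; N(one piece) = 1:
  size 1 → [2]=1  [4]=1
  size 2 → [1,2]=1  [2,4]=2  [3,4]=1
  size 3 → [1,2,4]=3  [2,3,4]=3
  first=0(a) contributes 6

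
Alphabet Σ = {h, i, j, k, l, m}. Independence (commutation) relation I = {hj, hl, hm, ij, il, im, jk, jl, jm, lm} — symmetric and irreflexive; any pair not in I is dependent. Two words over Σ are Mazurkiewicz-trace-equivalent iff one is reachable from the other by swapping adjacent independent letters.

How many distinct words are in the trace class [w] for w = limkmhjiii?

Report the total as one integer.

drop 0:l onto floor
drop 1:i onto floor
drop 2:m onto floor
drop 3:k onto {0:l, 1:i, 2:m}
drop 4:m onto {3:k}
drop 5:h onto {3:k}
drop 6:j onto floor
drop 7:i onto {5:h}
drop 8:i onto {7:i}
drop 9:i onto {8:i}
ground layer = {0:l, 1:i, 2:m, 6:j}
drop-orders for the pieces not yet dropped (sum over which currently-grounded one goes next):
  1 to go: {4} 1  {6} 1  {9} 1
  2 to go: {4,6} 2  {4,9} 2  {6,9} 2  {8,9} 1
  3 to go: {4,6,9} 6  {4,8,9} 3  {6,8,9} 3  {7,8,9} 1
  4 to go: {4,6,8,9} 12  {4,7,8,9} 4  {5,7,8,9} 1  {6,7,8,9} 4
  5 to go: {4,5,7,8,9} 5  {4,6,7,8,9} 20  {5,6,7,8,9} 5
  6 to go: {3,4,5,7,8,9} 5  {4,5,6,7,8,9} 30
  7 to go: {0,3,4,5,7,8,9} 5  {1,3,4,5,7,8,9} 5  {2,3,4,5,7,8,9} 5  {3,4,5,6,7,8,9} 35
  8 to go: {0,1,3,4,5,7,8,9} 10  {0,2,3,4,5,7,8,9} 10  {0,3,4,5,6,7,8,9} 40  {1,2,3,4,5,7,8,9} 10  {1,3,4,5,6,7,8,9} 40  {2,3,4,5,6,7,8,9} 40
  if 0:l drops first: 90 orders
  if 1:i drops first: 90 orders
  if 2:m drops first: 90 orders
  if 6:j drops first: 30 orders
heap linearizations: 300

300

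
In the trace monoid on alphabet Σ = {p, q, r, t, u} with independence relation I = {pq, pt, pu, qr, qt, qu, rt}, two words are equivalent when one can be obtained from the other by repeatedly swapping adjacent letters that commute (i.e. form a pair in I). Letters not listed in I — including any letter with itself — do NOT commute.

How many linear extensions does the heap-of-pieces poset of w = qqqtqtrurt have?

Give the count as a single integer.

1260

0(q) covers ∅
1(q) covers 0:q
2(q) covers 1:q
3(t) covers ∅
4(q) covers 2:q
5(t) covers 3:t
6(r) covers ∅
7(u) covers 5:t, 6:r
8(r) covers 7:u
9(t) covers 7:u
floor of heap: 0:q, 3:t, 6:r
completions by unplaced set U, small U first (add the entries for U minus each lowest piece of U):
  |U|=1: {4}:1  {8}:1  {9}:1
  |U|=2: {2,4}:1  {4,8}:2  {4,9}:2  {8,9}:2
  |U|=3: {1,2,4}:1  {2,4,8}:3  {2,4,9}:3  {4,8,9}:6  {7,8,9}:2
  |U|=4: {0,1,2,4}:1  {1,2,4,8}:4  {1,2,4,9}:4  {2,4,8,9}:12  {4,7,8,9}:8  {5,7,8,9}:2  {6,7,8,9}:2
  |U|=5: {0,1,2,4,8}:5  {0,1,2,4,9}:5  {1,2,4,8,9}:20  {2,4,7,8,9}:20  {3,5,7,8,9}:2  {4,5,7,8,9}:10  {4,6,7,8,9}:10  {5,6,7,8,9}:4
  |U|=6: {0,1,2,4,8,9}:30  {1,2,4,7,8,9}:40  {2,4,5,7,8,9}:30  {2,4,6,7,8,9}:30  {3,4,5,7,8,9}:12  {3,5,6,7,8,9}:6  {4,5,6,7,8,9}:24
  |U|=7: {0,1,2,4,7,8,9}:70  {1,2,4,5,7,8,9}:70  {1,2,4,6,7,8,9}:70  {2,3,4,5,7,8,9}:42  {2,4,5,6,7,8,9}:84  {3,4,5,6,7,8,9}:42
  |U|=8: {0,1,2,4,5,7,8,9}:140  {0,1,2,4,6,7,8,9}:140  {1,2,3,4,5,7,8,9}:112  {1,2,4,5,6,7,8,9}:224  {2,3,4,5,6,7,8,9}:168
  start at 0(q): 504
  start at 3(t): 504
  start at 6(r): 252
sum over floor = 1260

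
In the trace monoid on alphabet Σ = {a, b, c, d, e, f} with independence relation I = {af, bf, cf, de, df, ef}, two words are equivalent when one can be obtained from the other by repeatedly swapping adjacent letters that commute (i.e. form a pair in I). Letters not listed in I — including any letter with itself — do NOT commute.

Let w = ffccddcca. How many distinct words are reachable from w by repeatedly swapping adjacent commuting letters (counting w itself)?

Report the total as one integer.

drop 0:f onto floor
drop 1:f onto {0:f}
drop 2:c onto floor
drop 3:c onto {2:c}
drop 4:d onto {3:c}
drop 5:d onto {4:d}
drop 6:c onto {5:d}
drop 7:c onto {6:c}
drop 8:a onto {7:c}
ground layer = {0:f, 2:c}
drop-orders for the pieces not yet dropped (sum over which currently-grounded one goes next):
  1 to go: {1} 1  {8} 1
  2 to go: {0,1} 1  {1,8} 2  {7,8} 1
  3 to go: {0,1,8} 3  {1,7,8} 3  {6,7,8} 1
  4 to go: {0,1,7,8} 6  {1,6,7,8} 4  {5,6,7,8} 1
  5 to go: {0,1,6,7,8} 10  {1,5,6,7,8} 5  {4,5,6,7,8} 1
  6 to go: {0,1,5,6,7,8} 15  {1,4,5,6,7,8} 6  {3,4,5,6,7,8} 1
  7 to go: {0,1,4,5,6,7,8} 21  {1,3,4,5,6,7,8} 7  {2,3,4,5,6,7,8} 1
  if 0:f drops first: 8 orders
  if 2:c drops first: 28 orders
heap linearizations: 36

36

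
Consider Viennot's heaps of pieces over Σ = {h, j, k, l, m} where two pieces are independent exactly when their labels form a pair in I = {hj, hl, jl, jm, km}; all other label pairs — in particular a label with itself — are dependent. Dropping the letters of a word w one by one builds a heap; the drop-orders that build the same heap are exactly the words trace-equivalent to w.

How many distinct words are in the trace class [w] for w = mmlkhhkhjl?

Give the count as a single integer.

6

drop 0:m onto floor
drop 1:m onto {0:m}
drop 2:l onto {1:m}
drop 3:k onto {2:l}
drop 4:h onto {3:k}
drop 5:h onto {4:h}
drop 6:k onto {5:h}
drop 7:h onto {6:k}
drop 8:j onto {6:k}
drop 9:l onto {6:k}
ground layer = {0:m}
drop-orders for the pieces not yet dropped (sum over which currently-grounded one goes next):
  1 to go: {7} 1  {8} 1  {9} 1
  2 to go: {7,8} 2  {7,9} 2  {8,9} 2
  3 to go: {7,8,9} 6
  4 to go: {6,7,8,9} 6
  5 to go: {5,6,7,8,9} 6
  6 to go: {4,5,6,7,8,9} 6
  7 to go: {3,4,5,6,7,8,9} 6
  8 to go: {2,3,4,5,6,7,8,9} 6
  if 0:m drops first: 6 orders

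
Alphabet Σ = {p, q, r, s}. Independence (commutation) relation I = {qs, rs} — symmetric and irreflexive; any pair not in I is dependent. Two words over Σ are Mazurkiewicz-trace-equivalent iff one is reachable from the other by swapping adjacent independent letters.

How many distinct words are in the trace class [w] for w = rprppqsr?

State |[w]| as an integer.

3

0(r) covers ∅
1(p) covers 0:r
2(r) covers 1:p
3(p) covers 2:r
4(p) covers 3:p
5(q) covers 4:p
6(s) covers 4:p
7(r) covers 5:q
floor of heap: 0:r
completions by unplaced set U, small U first (add the entries for U minus each lowest piece of U):
  |U|=1: {6}:1  {7}:1
  |U|=2: {5,7}:1  {6,7}:2
  |U|=3: {5,6,7}:3
  |U|=4: {4,5,6,7}:3
  |U|=5: {3,4,5,6,7}:3
  |U|=6: {2,3,4,5,6,7}:3
  start at 0(r): 3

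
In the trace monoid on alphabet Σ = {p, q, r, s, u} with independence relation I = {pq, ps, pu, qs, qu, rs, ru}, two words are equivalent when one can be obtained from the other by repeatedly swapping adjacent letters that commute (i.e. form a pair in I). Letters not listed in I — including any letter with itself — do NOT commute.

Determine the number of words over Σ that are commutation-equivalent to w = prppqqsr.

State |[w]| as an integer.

48

drop 0:p onto floor
drop 1:r onto {0:p}
drop 2:p onto {1:r}
drop 3:p onto {2:p}
drop 4:q onto {1:r}
drop 5:q onto {4:q}
drop 6:s onto floor
drop 7:r onto {3:p, 5:q}
ground layer = {0:p, 6:s}
drop-orders for the pieces not yet dropped (sum over which currently-grounded one goes next):
  1 to go: {6} 1  {7} 1
  2 to go: {3,7} 1  {5,7} 1  {6,7} 2
  3 to go: {2,3,7} 1  {3,5,7} 2  {3,6,7} 3  {4,5,7} 1  {5,6,7} 3
  4 to go: {2,3,5,7} 3  {2,3,6,7} 4  {3,4,5,7} 3  {3,5,6,7} 8  {4,5,6,7} 4
  5 to go: {2,3,4,5,7} 6  {2,3,5,6,7} 15  {3,4,5,6,7} 15
  6 to go: {1,2,3,4,5,7} 6  {2,3,4,5,6,7} 36
  if 0:p drops first: 42 orders
  if 6:s drops first: 6 orders
heap linearizations: 48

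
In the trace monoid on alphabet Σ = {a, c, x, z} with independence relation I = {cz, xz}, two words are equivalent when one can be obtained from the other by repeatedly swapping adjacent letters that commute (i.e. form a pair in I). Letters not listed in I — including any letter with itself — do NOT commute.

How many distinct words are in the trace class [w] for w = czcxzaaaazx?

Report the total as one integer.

20

drop 0:c onto floor
drop 1:z onto floor
drop 2:c onto {0:c}
drop 3:x onto {2:c}
drop 4:z onto {1:z}
drop 5:a onto {3:x, 4:z}
drop 6:a onto {5:a}
drop 7:a onto {6:a}
drop 8:a onto {7:a}
drop 9:z onto {8:a}
drop 10:x onto {8:a}
ground layer = {0:c, 1:z}
drop-orders for the pieces not yet dropped (sum over which currently-grounded one goes next):
  1 to go: {9} 1  {10} 1
  2 to go: {9,10} 2
  3 to go: {8,9,10} 2
  4 to go: {7,8,9,10} 2
  5 to go: {6,7,8,9,10} 2
  6 to go: {5,6,7,8,9,10} 2
  7 to go: {3,5,6,7,8,9,10} 2  {4,5,6,7,8,9,10} 2
  8 to go: {1,4,5,6,7,8,9,10} 2  {2,3,5,6,7,8,9,10} 2  {3,4,5,6,7,8,9,10} 4
  9 to go: {0,2,3,5,6,7,8,9,10} 2  {1,3,4,5,6,7,8,9,10} 6  {2,3,4,5,6,7,8,9,10} 6
  if 0:c drops first: 12 orders
  if 1:z drops first: 8 orders
heap linearizations: 20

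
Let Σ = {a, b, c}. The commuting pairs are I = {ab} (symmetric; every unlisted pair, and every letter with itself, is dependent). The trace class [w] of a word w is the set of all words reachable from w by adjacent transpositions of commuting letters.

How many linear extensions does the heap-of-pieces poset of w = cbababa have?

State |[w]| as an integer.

20

#0=c has no predecessor
#1=b depends on [0:c]
#2=a depends on [0:c]
#3=b depends on [1:b]
#4=a depends on [2:a]
#5=b depends on [3:b]
#6=a depends on [4:a]
sources: [0:c]
N(rest) = Σ N(rest − s) over sources s of rest; N(one piece) = 1:
  size 1 → [5]=1  [6]=1
  size 2 → [3,5]=1  [4,6]=1  [5,6]=2
  size 3 → [1,3,5]=1  [2,4,6]=1  [3,5,6]=3  [4,5,6]=3
  size 4 → [1,3,5,6]=4  [2,4,5,6]=4  [3,4,5,6]=6
  size 5 → [1,3,4,5,6]=10  [2,3,4,5,6]=10
  first=0(c) contributes 20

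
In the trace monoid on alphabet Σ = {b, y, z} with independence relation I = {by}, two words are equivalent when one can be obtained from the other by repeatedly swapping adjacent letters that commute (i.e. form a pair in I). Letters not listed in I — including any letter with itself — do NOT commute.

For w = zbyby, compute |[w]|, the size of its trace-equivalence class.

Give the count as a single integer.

0(z) covers ∅
1(b) covers 0:z
2(y) covers 0:z
3(b) covers 1:b
4(y) covers 2:y
floor of heap: 0:z
completions by unplaced set U, small U first (add the entries for U minus each lowest piece of U):
  |U|=1: {3}:1  {4}:1
  |U|=2: {1,3}:1  {2,4}:1  {3,4}:2
  |U|=3: {1,3,4}:3  {2,3,4}:3
  start at 0(z): 6

6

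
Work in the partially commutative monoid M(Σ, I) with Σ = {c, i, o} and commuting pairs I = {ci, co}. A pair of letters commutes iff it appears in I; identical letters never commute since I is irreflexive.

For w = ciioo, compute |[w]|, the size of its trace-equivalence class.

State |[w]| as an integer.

5

0(c) covers ∅
1(i) covers ∅
2(i) covers 1:i
3(o) covers 2:i
4(o) covers 3:o
floor of heap: 0:c, 1:i
completions by unplaced set U, small U first (add the entries for U minus each lowest piece of U):
  |U|=1: {0}:1  {4}:1
  |U|=2: {0,4}:2  {3,4}:1
  |U|=3: {0,3,4}:3  {2,3,4}:1
  start at 0(c): 1
  start at 1(i): 4
sum over floor = 5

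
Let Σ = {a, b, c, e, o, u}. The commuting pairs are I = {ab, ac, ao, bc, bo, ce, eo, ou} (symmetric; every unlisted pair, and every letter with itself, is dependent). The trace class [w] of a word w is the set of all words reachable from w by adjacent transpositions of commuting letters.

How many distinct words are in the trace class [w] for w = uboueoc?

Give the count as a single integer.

25

#0=u has no predecessor
#1=b depends on [0:u]
#2=o has no predecessor
#3=u depends on [1:b]
#4=e depends on [3:u]
#5=o depends on [2:o]
#6=c depends on [3:u, 5:o]
sources: [0:u, 2:o]
N(rest) = Σ N(rest − s) over sources s of rest; N(one piece) = 1:
  size 1 → [4]=1  [6]=1
  size 2 → [4,6]=2  [5,6]=1
  size 3 → [2,5,6]=1  [3,4,6]=2  [4,5,6]=3
  size 4 → [1,3,4,6]=2  [2,4,5,6]=4  [3,4,5,6]=5
  size 5 → [0,1,3,4,6]=2  [1,3,4,5,6]=7  [2,3,4,5,6]=9
  first=0(u) contributes 16
  first=2(o) contributes 9
|[w]| = 25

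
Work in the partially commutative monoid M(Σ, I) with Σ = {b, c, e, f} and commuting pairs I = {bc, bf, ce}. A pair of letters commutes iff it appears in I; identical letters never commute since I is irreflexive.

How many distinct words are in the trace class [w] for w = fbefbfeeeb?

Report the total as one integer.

0(f) covers ∅
1(b) covers ∅
2(e) covers 0:f, 1:b
3(f) covers 2:e
4(b) covers 2:e
5(f) covers 3:f
6(e) covers 4:b, 5:f
7(e) covers 6:e
8(e) covers 7:e
9(b) covers 8:e
floor of heap: 0:f, 1:b
completions by unplaced set U, small U first (add the entries for U minus each lowest piece of U):
  |U|=1: {9}:1
  |U|=2: {8,9}:1
  |U|=3: {7,8,9}:1
  |U|=4: {6,7,8,9}:1
  |U|=5: {4,6,7,8,9}:1  {5,6,7,8,9}:1
  |U|=6: {3,5,6,7,8,9}:1  {4,5,6,7,8,9}:2
  |U|=7: {3,4,5,6,7,8,9}:3
  |U|=8: {2,3,4,5,6,7,8,9}:3
  start at 0(f): 3
  start at 1(b): 3
sum over floor = 6

6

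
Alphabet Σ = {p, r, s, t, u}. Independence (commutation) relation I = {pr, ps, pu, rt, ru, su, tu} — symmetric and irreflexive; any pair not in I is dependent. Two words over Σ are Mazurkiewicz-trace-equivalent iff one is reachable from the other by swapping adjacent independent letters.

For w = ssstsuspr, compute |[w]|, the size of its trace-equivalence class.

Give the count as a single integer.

36

drop 0:s onto floor
drop 1:s onto {0:s}
drop 2:s onto {1:s}
drop 3:t onto {2:s}
drop 4:s onto {3:t}
drop 5:u onto floor
drop 6:s onto {4:s}
drop 7:p onto {3:t}
drop 8:r onto {6:s}
ground layer = {0:s, 5:u}
drop-orders for the pieces not yet dropped (sum over which currently-grounded one goes next):
  1 to go: {5} 1  {7} 1  {8} 1
  2 to go: {5,7} 2  {5,8} 2  {6,8} 1  {7,8} 2
  3 to go: {4,6,8} 1  {5,6,8} 3  {5,7,8} 6  {6,7,8} 3
  4 to go: {4,5,6,8} 4  {4,6,7,8} 4  {5,6,7,8} 12
  5 to go: {3,4,6,7,8} 4  {4,5,6,7,8} 20
  6 to go: {2,3,4,6,7,8} 4  {3,4,5,6,7,8} 24
  7 to go: {1,2,3,4,6,7,8} 4  {2,3,4,5,6,7,8} 28
  if 0:s drops first: 32 orders
  if 5:u drops first: 4 orders
heap linearizations: 36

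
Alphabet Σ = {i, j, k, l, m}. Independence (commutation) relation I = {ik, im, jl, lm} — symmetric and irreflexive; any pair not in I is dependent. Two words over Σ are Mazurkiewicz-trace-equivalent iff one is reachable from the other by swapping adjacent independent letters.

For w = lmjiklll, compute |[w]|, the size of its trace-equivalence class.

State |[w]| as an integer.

0(l) covers ∅
1(m) covers ∅
2(j) covers 1:m
3(i) covers 0:l, 2:j
4(k) covers 0:l, 2:j
5(l) covers 3:i, 4:k
6(l) covers 5:l
7(l) covers 6:l
floor of heap: 0:l, 1:m
completions by unplaced set U, small U first (add the entries for U minus each lowest piece of U):
  |U|=1: {7}:1
  |U|=2: {6,7}:1
  |U|=3: {5,6,7}:1
  |U|=4: {3,5,6,7}:1  {4,5,6,7}:1
  |U|=5: {3,4,5,6,7}:2
  |U|=6: {0,3,4,5,6,7}:2  {2,3,4,5,6,7}:2
  start at 0(l): 2
  start at 1(m): 4
sum over floor = 6

6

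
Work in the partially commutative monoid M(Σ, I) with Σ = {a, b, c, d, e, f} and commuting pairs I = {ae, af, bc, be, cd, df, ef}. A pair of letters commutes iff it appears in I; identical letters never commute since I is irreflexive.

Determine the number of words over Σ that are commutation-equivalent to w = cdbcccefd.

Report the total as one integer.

55

#0=c has no predecessor
#1=d has no predecessor
#2=b depends on [1:d]
#3=c depends on [0:c]
#4=c depends on [3:c]
#5=c depends on [4:c]
#6=e depends on [1:d, 5:c]
#7=f depends on [2:b, 5:c]
#8=d depends on [2:b, 6:e]
sources: [0:c, 1:d]
N(rest) = Σ N(rest − s) over sources s of rest; N(one piece) = 1:
  size 1 → [7]=1  [8]=1
  size 2 → [6,8]=1  [7,8]=2
  size 3 → [2,7,8]=2  [6,7,8]=3
  size 4 → [2,6,7,8]=5  [5,6,7,8]=3
  size 5 → [1,2,6,7,8]=5  [2,5,6,7,8]=8  [4,5,6,7,8]=3
  size 6 → [1,2,5,6,7,8]=13  [2,4,5,6,7,8]=11  [3,4,5,6,7,8]=3
  size 7 → [0,3,4,5,6,7,8]=3  [1,2,4,5,6,7,8]=24  [2,3,4,5,6,7,8]=14
  first=0(c) contributes 38
  first=1(d) contributes 17
|[w]| = 55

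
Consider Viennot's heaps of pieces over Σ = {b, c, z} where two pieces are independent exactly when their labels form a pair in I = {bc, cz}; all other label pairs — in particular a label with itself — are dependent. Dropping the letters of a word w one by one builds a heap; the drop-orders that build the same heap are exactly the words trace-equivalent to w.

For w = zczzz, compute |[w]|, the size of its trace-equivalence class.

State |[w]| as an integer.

0(z) covers ∅
1(c) covers ∅
2(z) covers 0:z
3(z) covers 2:z
4(z) covers 3:z
floor of heap: 0:z, 1:c
completions by unplaced set U, small U first (add the entries for U minus each lowest piece of U):
  |U|=1: {1}:1  {4}:1
  |U|=2: {1,4}:2  {3,4}:1
  |U|=3: {1,3,4}:3  {2,3,4}:1
  start at 0(z): 4
  start at 1(c): 1
sum over floor = 5

5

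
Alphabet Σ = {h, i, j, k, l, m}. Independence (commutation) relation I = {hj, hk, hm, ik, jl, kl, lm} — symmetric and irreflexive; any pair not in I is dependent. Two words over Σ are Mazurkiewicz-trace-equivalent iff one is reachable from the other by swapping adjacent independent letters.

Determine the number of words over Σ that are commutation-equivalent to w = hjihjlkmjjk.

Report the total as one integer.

56

piece 0:h — minimal
piece 1:j — minimal
piece 2:i rests on {0:h, 1:j}
piece 3:h rests on {2:i}
piece 4:j rests on {2:i}
piece 5:l rests on {3:h}
piece 6:k rests on {4:j}
piece 7:m rests on {6:k}
piece 8:j rests on {7:m}
piece 9:j rests on {8:j}
piece 10:k rests on {9:j}
minimal pieces: {0:h, 1:j}
ways to finish when only these pieces remain (= sum over removing one remaining piece with nothing left below it):
  1 left: {5}→1  {10}→1
  2 left: {3,5}→1  {5,10}→2  {9,10}→1
  3 left: {3,5,10}→3  {5,9,10}→3  {8,9,10}→1
  4 left: {3,5,9,10}→6  {5,8,9,10}→4  {7,8,9,10}→1
  5 left: {3,5,8,9,10}→10  {5,7,8,9,10}→5  {6,7,8,9,10}→1
  6 left: {3,5,7,8,9,10}→15  {4,6,7,8,9,10}→1  {5,6,7,8,9,10}→6
  7 left: {3,5,6,7,8,9,10}→21  {4,5,6,7,8,9,10}→7
  8 left: {3,4,5,6,7,8,9,10}→28
  9 left: {2,3,4,5,6,7,8,9,10}→28
  placing 0:h first → 28 extensions
  placing 1:j first → 28 extensions
total linear extensions = 56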